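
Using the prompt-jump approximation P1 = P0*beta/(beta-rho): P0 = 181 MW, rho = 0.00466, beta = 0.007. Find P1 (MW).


P1/P0 = beta / (beta - rho)
P1/P0 = 0.007 / (0.007 - 0.00466) = 2.991453
P1 = 181 * 2.991453 = 541.45 MW

541.45


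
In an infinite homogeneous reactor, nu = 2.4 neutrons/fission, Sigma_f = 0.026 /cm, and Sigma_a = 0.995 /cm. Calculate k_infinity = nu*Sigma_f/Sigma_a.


k_inf = nu * Sigma_f / Sigma_a
k_inf = 2.4 * 0.026 / 0.995
k_inf = 0.062714

0.062714


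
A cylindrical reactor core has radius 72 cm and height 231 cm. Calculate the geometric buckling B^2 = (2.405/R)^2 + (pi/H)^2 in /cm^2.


B^2 = (2.405/R)^2 + (pi/H)^2
B^2 = (2.405/72)^2 + (pi/231)^2
B^2 = 0.0013007 /cm^2

0.0013007


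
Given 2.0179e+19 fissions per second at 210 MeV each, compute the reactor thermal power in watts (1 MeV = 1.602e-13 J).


P = fission_rate * E_MeV * 1.602e-13
P = 2.0179e+19 * 210 * 1.602e-13
P = 6.7886e+08 W

6.7886e+08


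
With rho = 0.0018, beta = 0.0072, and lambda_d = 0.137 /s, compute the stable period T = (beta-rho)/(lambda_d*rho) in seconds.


T = (beta - rho) / (lambda_d * rho)
T = (0.0072 - 0.0018) / (0.137 * 0.0018)
T = 21.898 s

21.898


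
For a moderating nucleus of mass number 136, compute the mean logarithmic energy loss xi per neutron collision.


xi = 1 + (A-1)^2/(2A) * ln((A-1)/(A+1))
xi = 1 + (136-1)^2/(2*136) * ln((136-1)/(136 +1))
xi = 0.014634

0.014634


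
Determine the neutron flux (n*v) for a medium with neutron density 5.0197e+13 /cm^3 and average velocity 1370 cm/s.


phi = n * v
phi = 5.0197e+13 * 1370
phi = 6.8770e+16 /cm^2/s

6.8770e+16


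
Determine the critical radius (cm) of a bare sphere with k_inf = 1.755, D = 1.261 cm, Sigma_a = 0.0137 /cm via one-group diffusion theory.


L^2 = D / Sigma_a = 1.261 / 0.0137 = 92.04380 cm^2
B_m^2 = (k_inf - 1) / L^2 = (1.755 - 1) / 92.04380 = 0.008202617 /cm^2
For a bare sphere: B_g = pi/R, so R_c = pi / sqrt(B_m^2)
R_c = pi / sqrt(0.008202617) = 34.688 cm

34.688


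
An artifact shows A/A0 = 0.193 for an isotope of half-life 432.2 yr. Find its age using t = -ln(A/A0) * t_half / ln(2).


lambda = ln(2) / t_half = ln(2) / 432.2 = 0.001603765 /yr
t = -ln(A/A0) / lambda
t = -ln(0.193) / 0.001603765
t = 1025.8 yr

1025.8


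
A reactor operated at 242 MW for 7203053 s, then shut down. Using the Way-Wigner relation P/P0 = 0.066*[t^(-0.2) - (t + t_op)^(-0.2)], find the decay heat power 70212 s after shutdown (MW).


P/P0 = 0.066 * [t^(-0.2) - (t + t_op)^(-0.2)]
P/P0 = 0.066 * [70212^(-0.2) - (70212 + 7203053)^(-0.2)]
P/P0 = 0.066 * [0.1073292 - 0.04242815] = 0.004283469
P = 242 * 0.004283469 = 1.0366 MW

1.0366


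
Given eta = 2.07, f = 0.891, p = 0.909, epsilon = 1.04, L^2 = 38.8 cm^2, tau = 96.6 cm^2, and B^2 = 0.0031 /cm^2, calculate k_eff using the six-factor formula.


k_inf = eta*f*p*eps = 2.07*0.891*0.909*1.04 = 1.743594
P_TNL = 1/(1 + L^2*B^2) = 1/(1 + 38.8*0.0031) = 0.8926340
P_FNL = exp(-B^2*tau) = exp(-0.0031*96.6) = 0.7412184
k_eff = k_inf * P_TNL * P_FNL = 1.743594 * 0.8926340 * 0.7412184
k_eff = 1.1536

1.1536


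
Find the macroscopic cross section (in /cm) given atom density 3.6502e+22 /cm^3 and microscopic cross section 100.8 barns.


Sigma = N * sigma_barns * 1e-24
Sigma = 3.6502e+22 * 100.8 * 1e-24
Sigma = 3.6794 /cm

3.6794


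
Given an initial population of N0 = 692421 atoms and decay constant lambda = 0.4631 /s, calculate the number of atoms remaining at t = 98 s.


N = N0 * exp(-lambda * t)
N = 692421 * exp(-0.4631 * 98)
N = 1.3503e-14

1.3503e-14


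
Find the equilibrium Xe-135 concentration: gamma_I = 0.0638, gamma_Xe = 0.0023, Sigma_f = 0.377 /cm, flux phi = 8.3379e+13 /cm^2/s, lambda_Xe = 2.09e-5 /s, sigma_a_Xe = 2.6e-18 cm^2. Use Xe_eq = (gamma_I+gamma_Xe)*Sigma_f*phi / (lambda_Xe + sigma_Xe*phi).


Xe_eq = (gamma_I + gamma_Xe) * Sigma_f * phi / (lambda_Xe + sigma_Xe * phi)
Numerator = (0.0638 + 0.0023) * 0.377 * 8.3379e+13 = 2.077780e+12
Denominator = 2.09e-5 + 2.6e-18 * 8.3379e+13 = 2.376854e-04
Xe_eq = 2.077780e+12 / 2.376854e-04 = 8.7417e+15 /cm^3

8.7417e+15


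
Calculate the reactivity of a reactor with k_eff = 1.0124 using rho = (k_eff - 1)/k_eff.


rho = (k_eff - 1) / k_eff
rho = (1.0124 - 1) / 1.0124
rho = 0.012248

0.012248


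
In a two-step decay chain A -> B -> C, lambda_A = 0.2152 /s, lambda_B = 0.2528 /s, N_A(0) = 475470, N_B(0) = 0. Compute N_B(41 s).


N_B(t) = lambda_A * N_A0 / (lambda_B - lambda_A) * [exp(-lambda_A*t) - exp(-lambda_B*t)]
exp(-0.2152*41) = 1.472763e-04; exp(-0.2528*41) = 3.152278e-05
N_B = 0.2152 * 475470 / (0.2528 - 0.2152) * (1.472763e-04 - 3.152278e-05)
N_B = 315.00

315.00


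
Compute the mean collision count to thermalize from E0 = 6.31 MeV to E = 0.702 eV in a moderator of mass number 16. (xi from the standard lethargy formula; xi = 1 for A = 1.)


xi = 1 + (A-1)^2/(2A)*ln((A-1)/(A+1)) = 0.1199467 (for A = 16)
n = ln(E0/E) / xi
n = ln(6.31e6 / 0.702) / 0.1199467
n = ln(8.988604e+06) / 0.1199467 = 133.49

133.49


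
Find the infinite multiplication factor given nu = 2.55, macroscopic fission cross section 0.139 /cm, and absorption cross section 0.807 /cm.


k_inf = nu * Sigma_f / Sigma_a
k_inf = 2.55 * 0.139 / 0.807
k_inf = 0.43922

0.43922


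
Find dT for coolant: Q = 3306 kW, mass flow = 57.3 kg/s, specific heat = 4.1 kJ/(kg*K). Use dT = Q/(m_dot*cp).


dT = Q / (m_dot * cp)
dT = 3306 / (57.3 * 4.1)
dT = 14.072 C

14.072


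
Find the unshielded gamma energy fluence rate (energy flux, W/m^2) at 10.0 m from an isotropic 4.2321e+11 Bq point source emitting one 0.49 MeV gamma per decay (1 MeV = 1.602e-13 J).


psi = A * E * 1.602e-13 / (4*pi*r^2)
psi = 4.2321e+11 * 0.49 * 1.602e-13 / (4*pi*10.0^2)
psi = 2.6437e-05 W/m^2

2.6437e-05


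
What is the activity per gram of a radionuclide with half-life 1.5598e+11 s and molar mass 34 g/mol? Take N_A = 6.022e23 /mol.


lambda = ln(2) / t_half = ln(2) / 1.5598e+11 = 4.443821e-12 /s
SA = lambda * N_A / M
SA = 4.443821e-12 * 6.022e23 / 34
SA = 7.8708e+10 Bq/g

7.8708e+10


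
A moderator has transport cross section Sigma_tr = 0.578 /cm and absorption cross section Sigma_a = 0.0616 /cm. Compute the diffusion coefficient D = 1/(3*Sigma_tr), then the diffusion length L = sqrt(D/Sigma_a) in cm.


D = 1 / (3 * Sigma_tr) = 1 / (3 * 0.578) = 0.5767013 cm
L = sqrt(D / Sigma_a)
L = sqrt(0.5767013 / 0.0616)
L = 3.0597 cm

3.0597


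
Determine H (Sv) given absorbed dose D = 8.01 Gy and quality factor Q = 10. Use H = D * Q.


H = D * Q
H = 8.01 * 10
H = 80.100 Sv

80.100


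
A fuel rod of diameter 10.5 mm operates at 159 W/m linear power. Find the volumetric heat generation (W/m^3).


r = D / 2 / 1000 = 10.5 / 2 / 1000 = 0.00525 m
q''' = q' / (pi * r^2)
q''' = 159 / (pi * 0.00525^2)
q''' = 1.8362e+06 W/m^3

1.8362e+06


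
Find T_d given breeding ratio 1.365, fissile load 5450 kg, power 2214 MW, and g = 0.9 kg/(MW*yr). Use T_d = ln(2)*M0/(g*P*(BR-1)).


Breeding gain G = BR - 1 = 1.365 - 1 = 0.365
Fissile production rate = g * P * G = 0.9 * 2214 * 0.365 = 727.299 kg/yr
T_d = ln(2) * M0 / (g * P * G)
T_d = ln(2) * 5450 / 727.299 = 5.1941 yr

5.1941


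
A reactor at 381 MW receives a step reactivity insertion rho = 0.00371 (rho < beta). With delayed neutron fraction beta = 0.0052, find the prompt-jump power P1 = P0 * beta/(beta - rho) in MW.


P1/P0 = beta / (beta - rho)
P1/P0 = 0.0052 / (0.0052 - 0.00371) = 3.489933
P1 = 381 * 3.489933 = 1329.7 MW

1329.7


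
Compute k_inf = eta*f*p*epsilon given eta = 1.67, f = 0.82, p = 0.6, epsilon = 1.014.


k_inf = eta * f * p * epsilon
k_inf = 1.67 * 0.82 * 0.6 * 1.014
k_inf = 0.83314

0.83314


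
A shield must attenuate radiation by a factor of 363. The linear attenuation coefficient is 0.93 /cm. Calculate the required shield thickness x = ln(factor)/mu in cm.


x = ln(factor) / mu
x = ln(363) / 0.93
x = 6.3381 cm

6.3381


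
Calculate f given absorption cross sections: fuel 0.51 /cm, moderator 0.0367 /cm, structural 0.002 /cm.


f = Sigma_a_fuel / (Sigma_a_fuel + Sigma_a_mod + Sigma_a_other)
f = 0.51 / (0.51 + 0.0367 + 0.002)
f = 0.92947

0.92947


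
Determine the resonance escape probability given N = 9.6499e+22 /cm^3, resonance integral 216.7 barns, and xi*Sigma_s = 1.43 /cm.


p = exp(-N * I * 1e-24 / (xi*Sigma_s))
p = exp(-9.6499e+22 * 216.7 * 1e-24 / 1.43)
p = 4.4584e-07

4.4584e-07


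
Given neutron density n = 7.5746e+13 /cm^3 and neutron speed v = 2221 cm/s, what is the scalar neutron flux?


phi = n * v
phi = 7.5746e+13 * 2221
phi = 1.6823e+17 /cm^2/s

1.6823e+17


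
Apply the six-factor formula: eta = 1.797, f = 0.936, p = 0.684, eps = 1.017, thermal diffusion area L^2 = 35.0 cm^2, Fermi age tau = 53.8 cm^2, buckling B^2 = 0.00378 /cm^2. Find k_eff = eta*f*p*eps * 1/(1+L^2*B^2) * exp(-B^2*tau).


k_inf = eta*f*p*eps = 1.797*0.936*0.684*1.017 = 1.170041
P_TNL = 1/(1 + L^2*B^2) = 1/(1 + 35.0*0.00378) = 0.8831582
P_FNL = exp(-B^2*tau) = exp(-0.00378*53.8) = 0.8159812
k_eff = k_inf * P_TNL * P_FNL = 1.170041 * 0.8831582 * 0.8159812
k_eff = 0.84318

0.84318


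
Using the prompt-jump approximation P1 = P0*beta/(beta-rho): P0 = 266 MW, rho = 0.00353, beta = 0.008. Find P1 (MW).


P1/P0 = beta / (beta - rho)
P1/P0 = 0.008 / (0.008 - 0.00353) = 1.789709
P1 = 266 * 1.789709 = 476.06 MW

476.06


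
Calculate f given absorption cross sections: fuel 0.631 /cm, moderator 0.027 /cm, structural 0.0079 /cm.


f = Sigma_a_fuel / (Sigma_a_fuel + Sigma_a_mod + Sigma_a_other)
f = 0.631 / (0.631 + 0.027 + 0.0079)
f = 0.94759

0.94759


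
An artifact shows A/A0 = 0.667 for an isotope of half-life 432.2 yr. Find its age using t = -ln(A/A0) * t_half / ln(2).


lambda = ln(2) / t_half = ln(2) / 432.2 = 0.001603765 /yr
t = -ln(A/A0) / lambda
t = -ln(0.667) / 0.001603765
t = 252.51 yr

252.51


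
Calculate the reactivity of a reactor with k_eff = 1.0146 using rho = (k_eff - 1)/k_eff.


rho = (k_eff - 1) / k_eff
rho = (1.0146 - 1) / 1.0146
rho = 0.014390

0.014390


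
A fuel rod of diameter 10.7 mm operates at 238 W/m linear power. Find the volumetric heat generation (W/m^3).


r = D / 2 / 1000 = 10.7 / 2 / 1000 = 0.00535 m
q''' = q' / (pi * r^2)
q''' = 238 / (pi * 0.00535^2)
q''' = 2.6468e+06 W/m^3

2.6468e+06


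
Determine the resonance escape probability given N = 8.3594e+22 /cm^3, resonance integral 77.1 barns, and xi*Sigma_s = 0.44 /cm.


p = exp(-N * I * 1e-24 / (xi*Sigma_s))
p = exp(-8.3594e+22 * 77.1 * 1e-24 / 0.44)
p = 4.3499e-07

4.3499e-07


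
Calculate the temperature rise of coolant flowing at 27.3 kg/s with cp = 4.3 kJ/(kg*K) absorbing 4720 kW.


dT = Q / (m_dot * cp)
dT = 4720 / (27.3 * 4.3)
dT = 40.208 C

40.208


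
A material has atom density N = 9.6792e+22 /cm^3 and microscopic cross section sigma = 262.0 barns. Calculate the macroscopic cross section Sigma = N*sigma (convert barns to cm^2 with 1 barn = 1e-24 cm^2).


Sigma = N * sigma_barns * 1e-24
Sigma = 9.6792e+22 * 262.0 * 1e-24
Sigma = 25.360 /cm

25.360


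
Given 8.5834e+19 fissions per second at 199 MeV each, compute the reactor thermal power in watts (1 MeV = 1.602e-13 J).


P = fission_rate * E_MeV * 1.602e-13
P = 8.5834e+19 * 199 * 1.602e-13
P = 2.7364e+09 W

2.7364e+09


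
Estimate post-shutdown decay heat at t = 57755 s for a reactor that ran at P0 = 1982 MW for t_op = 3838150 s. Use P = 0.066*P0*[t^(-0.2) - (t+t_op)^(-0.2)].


P/P0 = 0.066 * [t^(-0.2) - (t + t_op)^(-0.2)]
P/P0 = 0.066 * [57755^(-0.2) - (57755 + 3838150)^(-0.2)]
P/P0 = 0.066 * [0.1116046 - 0.04807047] = 0.004193253
P = 1982 * 0.004193253 = 8.3110 MW

8.3110


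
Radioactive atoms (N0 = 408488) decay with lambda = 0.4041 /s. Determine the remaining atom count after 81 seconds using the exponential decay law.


N = N0 * exp(-lambda * t)
N = 408488 * exp(-0.4041 * 81)
N = 2.4878e-09

2.4878e-09


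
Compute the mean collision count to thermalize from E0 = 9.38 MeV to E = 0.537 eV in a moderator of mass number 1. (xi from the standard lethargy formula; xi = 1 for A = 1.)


xi = 1 + (A-1)^2/(2A)*ln((A-1)/(A+1)) = 1 (for A = 1)
n = ln(E0/E) / xi
n = ln(9.38e6 / 0.537) / 1
n = ln(1.746741e+07) / 1 = 16.676

16.676


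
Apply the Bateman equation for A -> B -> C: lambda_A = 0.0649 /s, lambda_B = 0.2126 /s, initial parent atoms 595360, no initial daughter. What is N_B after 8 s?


N_B(t) = lambda_A * N_A0 / (lambda_B - lambda_A) * [exp(-lambda_A*t) - exp(-lambda_B*t)]
exp(-0.0649*8) = 0.5949964; exp(-0.2126*8) = 0.1825374
N_B = 0.0649 * 595360 / (0.2126 - 0.0649) * (0.5949964 - 0.1825374)
N_B = 107901

107901


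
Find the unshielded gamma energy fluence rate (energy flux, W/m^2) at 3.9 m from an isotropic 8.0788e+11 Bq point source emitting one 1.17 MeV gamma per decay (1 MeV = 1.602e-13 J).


psi = A * E * 1.602e-13 / (4*pi*r^2)
psi = 8.0788e+11 * 1.17 * 1.602e-13 / (4*pi*3.9^2)
psi = 7.9224e-04 W/m^2

7.9224e-04


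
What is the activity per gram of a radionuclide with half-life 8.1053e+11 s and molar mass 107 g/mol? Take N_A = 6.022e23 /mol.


lambda = ln(2) / t_half = ln(2) / 8.1053e+11 = 8.551777e-13 /s
SA = lambda * N_A / M
SA = 8.551777e-13 * 6.022e23 / 107
SA = 4.8130e+09 Bq/g

4.8130e+09


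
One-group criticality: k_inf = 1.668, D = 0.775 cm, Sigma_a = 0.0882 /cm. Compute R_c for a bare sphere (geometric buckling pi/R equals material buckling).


L^2 = D / Sigma_a = 0.775 / 0.0882 = 8.786848 cm^2
B_m^2 = (k_inf - 1) / L^2 = (1.668 - 1) / 8.786848 = 0.07602271 /cm^2
For a bare sphere: B_g = pi/R, so R_c = pi / sqrt(B_m^2)
R_c = pi / sqrt(0.07602271) = 11.394 cm

11.394


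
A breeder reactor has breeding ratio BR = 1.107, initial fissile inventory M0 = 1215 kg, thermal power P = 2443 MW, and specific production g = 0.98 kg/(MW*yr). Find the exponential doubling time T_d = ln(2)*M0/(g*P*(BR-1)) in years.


Breeding gain G = BR - 1 = 1.107 - 1 = 0.107
Fissile production rate = g * P * G = 0.98 * 2443 * 0.107 = 256.17298 kg/yr
T_d = ln(2) * M0 / (g * P * G)
T_d = ln(2) * 1215 / 256.17298 = 3.2875 yr

3.2875


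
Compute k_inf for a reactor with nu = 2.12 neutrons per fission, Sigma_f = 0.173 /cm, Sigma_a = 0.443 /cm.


k_inf = nu * Sigma_f / Sigma_a
k_inf = 2.12 * 0.173 / 0.443
k_inf = 0.82790

0.82790


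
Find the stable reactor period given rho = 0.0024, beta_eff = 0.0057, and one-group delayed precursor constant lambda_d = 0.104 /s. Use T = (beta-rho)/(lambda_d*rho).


T = (beta - rho) / (lambda_d * rho)
T = (0.0057 - 0.0024) / (0.104 * 0.0024)
T = 13.221 s

13.221


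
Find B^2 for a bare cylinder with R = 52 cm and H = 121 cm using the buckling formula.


B^2 = (2.405/R)^2 + (pi/H)^2
B^2 = (2.405/52)^2 + (pi/121)^2
B^2 = 0.0028132 /cm^2

0.0028132


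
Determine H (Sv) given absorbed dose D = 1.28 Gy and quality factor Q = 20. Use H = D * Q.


H = D * Q
H = 1.28 * 20
H = 25.600 Sv

25.600


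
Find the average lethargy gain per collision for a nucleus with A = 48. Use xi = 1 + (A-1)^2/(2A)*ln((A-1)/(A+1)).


xi = 1 + (A-1)^2/(2A) * ln((A-1)/(A+1))
xi = 1 + (48-1)^2/(2*48) * ln((48-1)/(48 +1))
xi = 0.041094

0.041094


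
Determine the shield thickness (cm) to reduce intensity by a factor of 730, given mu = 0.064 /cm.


x = ln(factor) / mu
x = ln(730) / 0.064
x = 103.02 cm

103.02


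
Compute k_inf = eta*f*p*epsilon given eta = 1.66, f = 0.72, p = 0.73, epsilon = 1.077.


k_inf = eta * f * p * epsilon
k_inf = 1.66 * 0.72 * 0.73 * 1.077
k_inf = 0.93968

0.93968


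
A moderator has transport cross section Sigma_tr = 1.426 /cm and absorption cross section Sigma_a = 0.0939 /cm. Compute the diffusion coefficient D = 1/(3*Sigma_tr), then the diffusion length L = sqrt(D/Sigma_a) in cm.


D = 1 / (3 * Sigma_tr) = 1 / (3 * 1.426) = 0.2337541 cm
L = sqrt(D / Sigma_a)
L = sqrt(0.2337541 / 0.0939)
L = 1.5778 cm

1.5778


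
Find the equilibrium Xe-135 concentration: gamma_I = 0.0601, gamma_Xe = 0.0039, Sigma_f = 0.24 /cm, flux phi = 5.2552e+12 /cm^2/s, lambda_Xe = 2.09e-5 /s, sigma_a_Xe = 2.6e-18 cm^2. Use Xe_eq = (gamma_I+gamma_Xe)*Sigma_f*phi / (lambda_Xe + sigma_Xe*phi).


Xe_eq = (gamma_I + gamma_Xe) * Sigma_f * phi / (lambda_Xe + sigma_Xe * phi)
Numerator = (0.0601 + 0.0039) * 0.24 * 5.2552e+12 = 8.071987e+10
Denominator = 2.09e-5 + 2.6e-18 * 5.2552e+12 = 3.456352e-05
Xe_eq = 8.071987e+10 / 3.456352e-05 = 2.3354e+15 /cm^3

2.3354e+15


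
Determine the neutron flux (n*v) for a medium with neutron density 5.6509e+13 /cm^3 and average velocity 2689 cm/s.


phi = n * v
phi = 5.6509e+13 * 2689
phi = 1.5195e+17 /cm^2/s

1.5195e+17


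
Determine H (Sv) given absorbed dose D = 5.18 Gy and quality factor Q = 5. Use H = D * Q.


H = D * Q
H = 5.18 * 5
H = 25.900 Sv

25.900


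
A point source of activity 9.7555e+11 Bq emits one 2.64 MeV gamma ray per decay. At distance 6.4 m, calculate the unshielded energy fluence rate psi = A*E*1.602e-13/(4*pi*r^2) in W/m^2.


psi = A * E * 1.602e-13 / (4*pi*r^2)
psi = 9.7555e+11 * 2.64 * 1.602e-13 / (4*pi*6.4^2)
psi = 8.0158e-04 W/m^2

8.0158e-04


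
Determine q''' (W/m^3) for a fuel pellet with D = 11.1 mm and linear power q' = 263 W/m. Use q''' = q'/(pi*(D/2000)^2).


r = D / 2 / 1000 = 11.1 / 2 / 1000 = 0.00555 m
q''' = q' / (pi * r^2)
q''' = 263 / (pi * 0.00555^2)
q''' = 2.7178e+06 W/m^3

2.7178e+06


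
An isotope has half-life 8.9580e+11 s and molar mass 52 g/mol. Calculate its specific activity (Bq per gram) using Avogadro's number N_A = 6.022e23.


lambda = ln(2) / t_half = ln(2) / 8.9580e+11 = 7.737745e-13 /s
SA = lambda * N_A / M
SA = 7.737745e-13 * 6.022e23 / 52
SA = 8.9609e+09 Bq/g

8.9609e+09


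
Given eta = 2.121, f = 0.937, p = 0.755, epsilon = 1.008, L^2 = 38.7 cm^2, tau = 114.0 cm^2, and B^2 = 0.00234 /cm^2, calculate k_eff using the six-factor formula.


k_inf = eta*f*p*eps = 2.121*0.937*0.755*1.008 = 1.512473
P_TNL = 1/(1 + L^2*B^2) = 1/(1 + 38.7*0.00234) = 0.9169618
P_FNL = exp(-B^2*tau) = exp(-0.00234*114.0) = 0.7658569
k_eff = k_inf * P_TNL * P_FNL = 1.512473 * 0.9169618 * 0.7658569
k_eff = 1.0622

1.0622


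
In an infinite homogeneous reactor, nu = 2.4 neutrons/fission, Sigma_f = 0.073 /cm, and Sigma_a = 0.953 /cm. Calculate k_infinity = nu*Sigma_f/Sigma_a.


k_inf = nu * Sigma_f / Sigma_a
k_inf = 2.4 * 0.073 / 0.953
k_inf = 0.18384

0.18384


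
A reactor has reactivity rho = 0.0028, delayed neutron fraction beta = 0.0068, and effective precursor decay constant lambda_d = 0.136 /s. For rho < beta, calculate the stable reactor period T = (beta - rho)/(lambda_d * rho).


T = (beta - rho) / (lambda_d * rho)
T = (0.0068 - 0.0028) / (0.136 * 0.0028)
T = 10.504 s

10.504


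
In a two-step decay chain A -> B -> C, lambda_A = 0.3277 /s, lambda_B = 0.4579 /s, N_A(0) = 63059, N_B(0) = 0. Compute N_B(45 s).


N_B(t) = lambda_A * N_A0 / (lambda_B - lambda_A) * [exp(-lambda_A*t) - exp(-lambda_B*t)]
exp(-0.3277*45) = 3.941635e-07; exp(-0.4579*45) = 1.124981e-09
N_B = 0.3277 * 63059 / (0.4579 - 0.3277) * (3.941635e-07 - 1.124981e-09)
N_B = 0.062380

0.062380


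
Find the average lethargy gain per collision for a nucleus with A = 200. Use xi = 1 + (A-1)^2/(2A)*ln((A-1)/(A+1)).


xi = 1 + (A-1)^2/(2A) * ln((A-1)/(A+1))
xi = 1 + (200-1)^2/(2*200) * ln((200-1)/(200 +1))
xi = 0.0099667

0.0099667


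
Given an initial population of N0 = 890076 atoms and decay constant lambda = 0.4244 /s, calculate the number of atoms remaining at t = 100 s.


N = N0 * exp(-lambda * t)
N = 890076 * exp(-0.4244 * 100)
N = 3.2959e-13

3.2959e-13


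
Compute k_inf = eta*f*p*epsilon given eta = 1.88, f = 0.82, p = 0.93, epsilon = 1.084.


k_inf = eta * f * p * epsilon
k_inf = 1.88 * 0.82 * 0.93 * 1.084
k_inf = 1.5541

1.5541


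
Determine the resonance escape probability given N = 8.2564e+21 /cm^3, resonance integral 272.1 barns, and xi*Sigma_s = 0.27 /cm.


p = exp(-N * I * 1e-24 / (xi*Sigma_s))
p = exp(-8.2564e+21 * 272.1 * 1e-24 / 0.27)
p = 2.4345e-04

2.4345e-04


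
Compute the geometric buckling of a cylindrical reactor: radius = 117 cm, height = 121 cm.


B^2 = (2.405/R)^2 + (pi/H)^2
B^2 = (2.405/117)^2 + (pi/121)^2
B^2 = 0.0010966 /cm^2

0.0010966


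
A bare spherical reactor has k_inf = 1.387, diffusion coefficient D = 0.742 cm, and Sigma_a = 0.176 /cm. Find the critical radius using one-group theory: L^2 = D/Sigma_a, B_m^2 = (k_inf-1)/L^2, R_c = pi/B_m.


L^2 = D / Sigma_a = 0.742 / 0.176 = 4.215909 cm^2
B_m^2 = (k_inf - 1) / L^2 = (1.387 - 1) / 4.215909 = 0.09179515 /cm^2
For a bare sphere: B_g = pi/R, so R_c = pi / sqrt(B_m^2)
R_c = pi / sqrt(0.09179515) = 10.369 cm

10.369


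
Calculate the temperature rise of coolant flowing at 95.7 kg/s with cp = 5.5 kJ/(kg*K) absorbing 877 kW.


dT = Q / (m_dot * cp)
dT = 877 / (95.7 * 5.5)
dT = 1.6662 C

1.6662


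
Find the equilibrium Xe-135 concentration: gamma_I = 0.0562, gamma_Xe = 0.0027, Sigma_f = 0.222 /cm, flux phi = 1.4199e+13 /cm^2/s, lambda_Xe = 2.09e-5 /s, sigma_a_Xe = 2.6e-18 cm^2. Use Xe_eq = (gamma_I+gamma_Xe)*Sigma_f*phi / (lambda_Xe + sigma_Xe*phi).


Xe_eq = (gamma_I + gamma_Xe) * Sigma_f * phi / (lambda_Xe + sigma_Xe * phi)
Numerator = (0.0562 + 0.0027) * 0.222 * 1.4199e+13 = 1.856633e+11
Denominator = 2.09e-5 + 2.6e-18 * 1.4199e+13 = 5.781740e-05
Xe_eq = 1.856633e+11 / 5.781740e-05 = 3.2112e+15 /cm^3

3.2112e+15


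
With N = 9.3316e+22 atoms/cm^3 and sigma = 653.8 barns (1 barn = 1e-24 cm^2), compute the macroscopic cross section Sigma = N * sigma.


Sigma = N * sigma_barns * 1e-24
Sigma = 9.3316e+22 * 653.8 * 1e-24
Sigma = 61.010 /cm

61.010


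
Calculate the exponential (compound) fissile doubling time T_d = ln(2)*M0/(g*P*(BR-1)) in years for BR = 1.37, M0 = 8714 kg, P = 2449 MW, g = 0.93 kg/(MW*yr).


Breeding gain G = BR - 1 = 1.37 - 1 = 0.37
Fissile production rate = g * P * G = 0.93 * 2449 * 0.37 = 842.7009 kg/yr
T_d = ln(2) * M0 / (g * P * G)
T_d = ln(2) * 8714 / 842.7009 = 7.1675 yr

7.1675


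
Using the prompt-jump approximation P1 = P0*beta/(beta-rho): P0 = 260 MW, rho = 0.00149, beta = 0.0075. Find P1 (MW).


P1/P0 = beta / (beta - rho)
P1/P0 = 0.0075 / (0.0075 - 0.00149) = 1.247920
P1 = 260 * 1.247920 = 324.46 MW

324.46


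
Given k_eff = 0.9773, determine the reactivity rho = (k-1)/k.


rho = (k_eff - 1) / k_eff
rho = (0.9773 - 1) / 0.9773
rho = -0.023227

-0.023227


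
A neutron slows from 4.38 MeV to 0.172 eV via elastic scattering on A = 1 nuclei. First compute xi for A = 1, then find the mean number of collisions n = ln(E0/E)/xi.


xi = 1 + (A-1)^2/(2A)*ln((A-1)/(A+1)) = 1 (for A = 1)
n = ln(E0/E) / xi
n = ln(4.38e6 / 0.172) / 1
n = ln(2.546512e+07) / 1 = 17.053

17.053


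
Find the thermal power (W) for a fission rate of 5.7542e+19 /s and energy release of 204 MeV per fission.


P = fission_rate * E_MeV * 1.602e-13
P = 5.7542e+19 * 204 * 1.602e-13
P = 1.8805e+09 W

1.8805e+09


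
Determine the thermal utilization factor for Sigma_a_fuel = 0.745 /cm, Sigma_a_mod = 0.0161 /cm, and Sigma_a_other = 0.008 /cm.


f = Sigma_a_fuel / (Sigma_a_fuel + Sigma_a_mod + Sigma_a_other)
f = 0.745 / (0.745 + 0.0161 + 0.008)
f = 0.96866

0.96866


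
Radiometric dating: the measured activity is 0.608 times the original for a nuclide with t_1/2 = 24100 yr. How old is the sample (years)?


lambda = ln(2) / t_half = ln(2) / 24100 = 2.876129e-05 /yr
t = -ln(A/A0) / lambda
t = -ln(0.608) / 2.876129e-05
t = 17300 yr

17300


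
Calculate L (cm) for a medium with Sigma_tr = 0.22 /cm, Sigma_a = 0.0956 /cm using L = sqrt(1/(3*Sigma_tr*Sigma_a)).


D = 1 / (3 * Sigma_tr) = 1 / (3 * 0.22) = 1.515152 cm
L = sqrt(D / Sigma_a)
L = sqrt(1.515152 / 0.0956)
L = 3.9811 cm

3.9811


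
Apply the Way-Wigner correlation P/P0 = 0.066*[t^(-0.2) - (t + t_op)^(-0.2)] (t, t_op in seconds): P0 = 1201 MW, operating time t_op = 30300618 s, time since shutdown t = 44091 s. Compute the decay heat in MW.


P/P0 = 0.066 * [t^(-0.2) - (t + t_op)^(-0.2)]
P/P0 = 0.066 * [44091^(-0.2) - (44091 + 30300618)^(-0.2)]
P/P0 = 0.066 * [0.1177959 - 0.03188478] = 0.005670134
P = 1201 * 0.005670134 = 6.8098 MW

6.8098


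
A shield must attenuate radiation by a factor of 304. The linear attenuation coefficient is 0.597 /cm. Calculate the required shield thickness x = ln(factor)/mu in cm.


x = ln(factor) / mu
x = ln(304) / 0.597
x = 9.5763 cm

9.5763


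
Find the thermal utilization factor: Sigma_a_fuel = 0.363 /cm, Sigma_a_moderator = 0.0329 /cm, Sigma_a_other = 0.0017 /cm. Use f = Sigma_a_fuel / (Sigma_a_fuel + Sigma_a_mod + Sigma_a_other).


f = Sigma_a_fuel / (Sigma_a_fuel + Sigma_a_mod + Sigma_a_other)
f = 0.363 / (0.363 + 0.0329 + 0.0017)
f = 0.91298

0.91298


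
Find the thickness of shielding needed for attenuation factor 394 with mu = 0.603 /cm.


x = ln(factor) / mu
x = ln(394) / 0.603
x = 9.9110 cm

9.9110


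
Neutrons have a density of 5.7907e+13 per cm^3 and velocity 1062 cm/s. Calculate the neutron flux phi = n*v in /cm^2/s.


phi = n * v
phi = 5.7907e+13 * 1062
phi = 6.1497e+16 /cm^2/s

6.1497e+16


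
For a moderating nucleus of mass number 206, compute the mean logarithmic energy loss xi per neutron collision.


xi = 1 + (A-1)^2/(2A) * ln((A-1)/(A+1))
xi = 1 + (206-1)^2/(2*206) * ln((206-1)/(206 +1))
xi = 0.0096774

0.0096774


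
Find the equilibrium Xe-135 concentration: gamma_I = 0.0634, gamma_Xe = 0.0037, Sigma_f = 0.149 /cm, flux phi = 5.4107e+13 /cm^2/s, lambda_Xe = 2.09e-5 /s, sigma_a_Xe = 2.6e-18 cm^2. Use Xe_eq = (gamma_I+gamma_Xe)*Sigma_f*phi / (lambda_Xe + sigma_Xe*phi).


Xe_eq = (gamma_I + gamma_Xe) * Sigma_f * phi / (lambda_Xe + sigma_Xe * phi)
Numerator = (0.0634 + 0.0037) * 0.149 * 5.4107e+13 = 5.409564e+11
Denominator = 2.09e-5 + 2.6e-18 * 5.4107e+13 = 1.615782e-04
Xe_eq = 5.409564e+11 / 1.615782e-04 = 3.3480e+15 /cm^3

3.3480e+15


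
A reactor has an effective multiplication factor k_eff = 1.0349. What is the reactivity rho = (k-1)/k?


rho = (k_eff - 1) / k_eff
rho = (1.0349 - 1) / 1.0349
rho = 0.033723

0.033723


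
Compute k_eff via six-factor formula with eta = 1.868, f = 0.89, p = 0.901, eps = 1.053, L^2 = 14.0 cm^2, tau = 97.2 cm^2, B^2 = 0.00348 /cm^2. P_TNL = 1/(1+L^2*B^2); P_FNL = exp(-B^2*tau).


k_inf = eta*f*p*eps = 1.868*0.89*0.901*1.053 = 1.577321
P_TNL = 1/(1 + L^2*B^2) = 1/(1 + 14.0*0.00348) = 0.9535434
P_FNL = exp(-B^2*tau) = exp(-0.00348*97.2) = 0.7130127
k_eff = k_inf * P_TNL * P_FNL = 1.577321 * 0.9535434 * 0.7130127
k_eff = 1.0724

1.0724


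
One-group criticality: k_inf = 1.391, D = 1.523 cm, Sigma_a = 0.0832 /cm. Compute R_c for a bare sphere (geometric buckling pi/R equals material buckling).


L^2 = D / Sigma_a = 1.523 / 0.0832 = 18.30529 cm^2
B_m^2 = (k_inf - 1) / L^2 = (1.391 - 1) / 18.30529 = 0.02135995 /cm^2
For a bare sphere: B_g = pi/R, so R_c = pi / sqrt(B_m^2)
R_c = pi / sqrt(0.02135995) = 21.496 cm

21.496


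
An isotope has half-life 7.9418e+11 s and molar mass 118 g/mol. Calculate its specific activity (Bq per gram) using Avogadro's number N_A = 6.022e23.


lambda = ln(2) / t_half = ln(2) / 7.9418e+11 = 8.727835e-13 /s
SA = lambda * N_A / M
SA = 8.727835e-13 * 6.022e23 / 118
SA = 4.4542e+09 Bq/g

4.4542e+09


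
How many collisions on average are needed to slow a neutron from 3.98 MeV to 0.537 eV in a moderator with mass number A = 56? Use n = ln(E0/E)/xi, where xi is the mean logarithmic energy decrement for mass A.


xi = 1 + (A-1)^2/(2A)*ln((A-1)/(A+1)) = 0.03529286 (for A = 56)
n = ln(E0/E) / xi
n = ln(3.98e6 / 0.537) / 0.03529286
n = ln(7.411546e+06) / 0.03529286 = 448.21

448.21


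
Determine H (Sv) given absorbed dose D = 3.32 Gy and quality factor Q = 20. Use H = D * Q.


H = D * Q
H = 3.32 * 20
H = 66.400 Sv

66.400


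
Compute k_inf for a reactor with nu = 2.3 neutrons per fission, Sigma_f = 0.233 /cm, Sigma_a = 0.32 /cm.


k_inf = nu * Sigma_f / Sigma_a
k_inf = 2.3 * 0.233 / 0.32
k_inf = 1.6747

1.6747


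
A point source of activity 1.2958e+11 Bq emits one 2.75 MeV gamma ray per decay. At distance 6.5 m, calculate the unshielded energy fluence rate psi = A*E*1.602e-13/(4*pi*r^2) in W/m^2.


psi = A * E * 1.602e-13 / (4*pi*r^2)
psi = 1.2958e+11 * 2.75 * 1.602e-13 / (4*pi*6.5^2)
psi = 1.0752e-04 W/m^2

1.0752e-04


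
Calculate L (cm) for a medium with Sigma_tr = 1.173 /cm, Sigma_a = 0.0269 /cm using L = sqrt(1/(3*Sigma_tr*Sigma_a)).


D = 1 / (3 * Sigma_tr) = 1 / (3 * 1.173) = 0.2841716 cm
L = sqrt(D / Sigma_a)
L = sqrt(0.2841716 / 0.0269)
L = 3.2502 cm

3.2502


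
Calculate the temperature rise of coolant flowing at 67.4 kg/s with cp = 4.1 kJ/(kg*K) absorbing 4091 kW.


dT = Q / (m_dot * cp)
dT = 4091 / (67.4 * 4.1)
dT = 14.804 C

14.804


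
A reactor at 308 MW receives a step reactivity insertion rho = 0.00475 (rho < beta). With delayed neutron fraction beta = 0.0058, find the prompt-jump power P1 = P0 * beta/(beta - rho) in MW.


P1/P0 = beta / (beta - rho)
P1/P0 = 0.0058 / (0.0058 - 0.00475) = 5.523810
P1 = 308 * 5.523810 = 1701.3 MW

1701.3


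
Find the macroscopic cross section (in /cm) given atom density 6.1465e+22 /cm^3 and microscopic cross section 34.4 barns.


Sigma = N * sigma_barns * 1e-24
Sigma = 6.1465e+22 * 34.4 * 1e-24
Sigma = 2.1144 /cm

2.1144


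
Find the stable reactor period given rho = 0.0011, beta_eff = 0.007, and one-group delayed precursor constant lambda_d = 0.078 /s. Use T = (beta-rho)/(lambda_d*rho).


T = (beta - rho) / (lambda_d * rho)
T = (0.007 - 0.0011) / (0.078 * 0.0011)
T = 68.765 s

68.765


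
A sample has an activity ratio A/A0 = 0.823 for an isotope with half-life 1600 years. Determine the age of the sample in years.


lambda = ln(2) / t_half = ln(2) / 1600 = 4.332170e-04 /yr
t = -ln(A/A0) / lambda
t = -ln(0.823) / 4.332170e-04
t = 449.66 yr

449.66


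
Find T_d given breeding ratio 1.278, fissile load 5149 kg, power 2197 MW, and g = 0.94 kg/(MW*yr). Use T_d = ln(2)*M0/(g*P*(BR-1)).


Breeding gain G = BR - 1 = 1.278 - 1 = 0.278
Fissile production rate = g * P * G = 0.94 * 2197 * 0.278 = 574.12004 kg/yr
T_d = ln(2) * M0 / (g * P * G)
T_d = ln(2) * 5149 / 574.12004 = 6.2165 yr

6.2165


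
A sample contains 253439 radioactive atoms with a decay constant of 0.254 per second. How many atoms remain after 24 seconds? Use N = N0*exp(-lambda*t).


N = N0 * exp(-lambda * t)
N = 253439 * exp(-0.254 * 24)
N = 570.71

570.71


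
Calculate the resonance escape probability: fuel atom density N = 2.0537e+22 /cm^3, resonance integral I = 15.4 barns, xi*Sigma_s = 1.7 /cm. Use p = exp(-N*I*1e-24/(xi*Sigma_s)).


p = exp(-N * I * 1e-24 / (xi*Sigma_s))
p = exp(-2.0537e+22 * 15.4 * 1e-24 / 1.7)
p = 0.83024

0.83024


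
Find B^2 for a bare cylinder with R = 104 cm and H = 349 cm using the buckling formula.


B^2 = (2.405/R)^2 + (pi/H)^2
B^2 = (2.405/104)^2 + (pi/349)^2
B^2 = 6.1580e-04 /cm^2

6.1580e-04


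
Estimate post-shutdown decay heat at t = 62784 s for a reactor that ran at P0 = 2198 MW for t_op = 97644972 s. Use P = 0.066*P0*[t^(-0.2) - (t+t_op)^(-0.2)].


P/P0 = 0.066 * [t^(-0.2) - (t + t_op)^(-0.2)]
P/P0 = 0.066 * [62784^(-0.2) - (62784 + 97644972)^(-0.2)]
P/P0 = 0.066 * [0.1097565 - 0.02523563] = 0.005578377
P = 2198 * 0.005578377 = 12.261 MW

12.261


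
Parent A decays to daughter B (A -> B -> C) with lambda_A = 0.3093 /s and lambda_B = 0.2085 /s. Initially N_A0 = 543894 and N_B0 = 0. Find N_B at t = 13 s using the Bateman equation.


N_B(t) = lambda_A * N_A0 / (lambda_B - lambda_A) * [exp(-lambda_A*t) - exp(-lambda_B*t)]
exp(-0.3093*13) = 0.01793681; exp(-0.2085*13) = 0.06650355
N_B = 0.3093 * 543894 / (0.2085 - 0.3093) * (0.01793681 - 0.06650355)
N_B = 81054

81054


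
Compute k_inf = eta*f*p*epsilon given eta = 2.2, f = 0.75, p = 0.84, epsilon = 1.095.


k_inf = eta * f * p * epsilon
k_inf = 2.2 * 0.75 * 0.84 * 1.095
k_inf = 1.5177

1.5177


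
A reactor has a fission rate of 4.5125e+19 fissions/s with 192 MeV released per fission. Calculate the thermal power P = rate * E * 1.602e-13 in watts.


P = fission_rate * E_MeV * 1.602e-13
P = 4.5125e+19 * 192 * 1.602e-13
P = 1.3880e+09 W

1.3880e+09


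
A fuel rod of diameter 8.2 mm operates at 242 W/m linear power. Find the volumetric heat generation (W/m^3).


r = D / 2 / 1000 = 8.2 / 2 / 1000 = 0.0041 m
q''' = q' / (pi * r^2)
q''' = 242 / (pi * 0.0041^2)
q''' = 4.5825e+06 W/m^3

4.5825e+06


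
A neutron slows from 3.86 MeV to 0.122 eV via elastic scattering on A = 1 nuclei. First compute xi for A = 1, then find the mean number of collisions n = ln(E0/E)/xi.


xi = 1 + (A-1)^2/(2A)*ln((A-1)/(A+1)) = 1 (for A = 1)
n = ln(E0/E) / xi
n = ln(3.86e6 / 0.122) / 1
n = ln(3.163934e+07) / 1 = 17.270

17.270


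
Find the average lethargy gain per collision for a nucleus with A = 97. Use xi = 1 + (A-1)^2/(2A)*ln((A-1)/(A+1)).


xi = 1 + (A-1)^2/(2A) * ln((A-1)/(A+1))
xi = 1 + (97-1)^2/(2*97) * ln((97-1)/(97 +1))
xi = 0.020478

0.020478


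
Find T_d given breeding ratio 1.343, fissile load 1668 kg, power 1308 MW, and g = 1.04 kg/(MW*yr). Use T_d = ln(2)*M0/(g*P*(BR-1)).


Breeding gain G = BR - 1 = 1.343 - 1 = 0.343
Fissile production rate = g * P * G = 1.04 * 1308 * 0.343 = 466.58976 kg/yr
T_d = ln(2) * M0 / (g * P * G)
T_d = ln(2) * 1668 / 466.58976 = 2.4779 yr

2.4779


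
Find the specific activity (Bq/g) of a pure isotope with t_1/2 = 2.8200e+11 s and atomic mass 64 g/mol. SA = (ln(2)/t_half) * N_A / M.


lambda = ln(2) / t_half = ln(2) / 2.8200e+11 = 2.457969e-12 /s
SA = lambda * N_A / M
SA = 2.457969e-12 * 6.022e23 / 64
SA = 2.3128e+10 Bq/g

2.3128e+10


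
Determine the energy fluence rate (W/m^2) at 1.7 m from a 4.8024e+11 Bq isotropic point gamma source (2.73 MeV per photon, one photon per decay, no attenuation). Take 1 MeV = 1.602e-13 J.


psi = A * E * 1.602e-13 / (4*pi*r^2)
psi = 4.8024e+11 * 2.73 * 1.602e-13 / (4*pi*1.7^2)
psi = 0.0057833 W/m^2

0.0057833


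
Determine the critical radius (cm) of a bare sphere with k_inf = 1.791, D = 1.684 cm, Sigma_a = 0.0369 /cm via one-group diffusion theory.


L^2 = D / Sigma_a = 1.684 / 0.0369 = 45.63686 cm^2
B_m^2 = (k_inf - 1) / L^2 = (1.791 - 1) / 45.63686 = 0.01733248 /cm^2
For a bare sphere: B_g = pi/R, so R_c = pi / sqrt(B_m^2)
R_c = pi / sqrt(0.01733248) = 23.863 cm

23.863


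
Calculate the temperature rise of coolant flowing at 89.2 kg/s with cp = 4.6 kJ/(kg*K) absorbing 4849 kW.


dT = Q / (m_dot * cp)
dT = 4849 / (89.2 * 4.6)
dT = 11.818 C

11.818


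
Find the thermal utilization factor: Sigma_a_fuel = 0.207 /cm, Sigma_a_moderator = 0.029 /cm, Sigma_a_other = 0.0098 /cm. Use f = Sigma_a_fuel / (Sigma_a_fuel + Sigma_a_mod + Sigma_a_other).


f = Sigma_a_fuel / (Sigma_a_fuel + Sigma_a_mod + Sigma_a_other)
f = 0.207 / (0.207 + 0.029 + 0.0098)
f = 0.84215

0.84215


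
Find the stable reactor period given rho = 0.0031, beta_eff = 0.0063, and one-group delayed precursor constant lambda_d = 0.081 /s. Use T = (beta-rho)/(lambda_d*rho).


T = (beta - rho) / (lambda_d * rho)
T = (0.0063 - 0.0031) / (0.081 * 0.0031)
T = 12.744 s

12.744


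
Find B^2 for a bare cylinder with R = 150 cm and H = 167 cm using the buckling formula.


B^2 = (2.405/R)^2 + (pi/H)^2
B^2 = (2.405/150)^2 + (pi/167)^2
B^2 = 6.1096e-04 /cm^2

6.1096e-04


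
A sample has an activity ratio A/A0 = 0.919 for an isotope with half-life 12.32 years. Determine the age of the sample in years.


lambda = ln(2) / t_half = ln(2) / 12.32 = 0.05626195 /yr
t = -ln(A/A0) / lambda
t = -ln(0.919) / 0.05626195
t = 1.5014 yr

1.5014


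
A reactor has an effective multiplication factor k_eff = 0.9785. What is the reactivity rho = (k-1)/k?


rho = (k_eff - 1) / k_eff
rho = (0.9785 - 1) / 0.9785
rho = -0.021972

-0.021972


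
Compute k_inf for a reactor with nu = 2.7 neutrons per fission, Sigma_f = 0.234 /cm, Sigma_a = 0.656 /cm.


k_inf = nu * Sigma_f / Sigma_a
k_inf = 2.7 * 0.234 / 0.656
k_inf = 0.96311

0.96311


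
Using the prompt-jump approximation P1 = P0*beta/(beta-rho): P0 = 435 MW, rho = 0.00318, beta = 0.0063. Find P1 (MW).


P1/P0 = beta / (beta - rho)
P1/P0 = 0.0063 / (0.0063 - 0.00318) = 2.019231
P1 = 435 * 2.019231 = 878.37 MW

878.37


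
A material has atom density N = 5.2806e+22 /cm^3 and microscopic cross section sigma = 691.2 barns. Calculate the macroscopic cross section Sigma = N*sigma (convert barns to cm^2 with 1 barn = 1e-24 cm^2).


Sigma = N * sigma_barns * 1e-24
Sigma = 5.2806e+22 * 691.2 * 1e-24
Sigma = 36.500 /cm

36.500


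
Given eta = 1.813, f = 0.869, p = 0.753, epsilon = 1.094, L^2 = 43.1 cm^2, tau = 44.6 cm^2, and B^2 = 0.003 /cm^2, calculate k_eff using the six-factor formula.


k_inf = eta*f*p*eps = 1.813*0.869*0.753*1.094 = 1.297866
P_TNL = 1/(1 + L^2*B^2) = 1/(1 + 43.1*0.003) = 0.8855043
P_FNL = exp(-B^2*tau) = exp(-0.003*44.6) = 0.8747650
k_eff = k_inf * P_TNL * P_FNL = 1.297866 * 0.8855043 * 0.8747650
k_eff = 1.0053

1.0053


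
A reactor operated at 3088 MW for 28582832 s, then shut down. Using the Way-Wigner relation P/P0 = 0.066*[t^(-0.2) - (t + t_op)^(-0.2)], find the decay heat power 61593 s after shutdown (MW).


P/P0 = 0.066 * [t^(-0.2) - (t + t_op)^(-0.2)]
P/P0 = 0.066 * [61593^(-0.2) - (61593 + 28582832)^(-0.2)]
P/P0 = 0.066 * [0.1101777 - 0.03225462] = 0.005142923
P = 3088 * 0.005142923 = 15.881 MW

15.881


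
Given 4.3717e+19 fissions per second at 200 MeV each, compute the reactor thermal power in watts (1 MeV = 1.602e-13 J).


P = fission_rate * E_MeV * 1.602e-13
P = 4.3717e+19 * 200 * 1.602e-13
P = 1.4007e+09 W

1.4007e+09


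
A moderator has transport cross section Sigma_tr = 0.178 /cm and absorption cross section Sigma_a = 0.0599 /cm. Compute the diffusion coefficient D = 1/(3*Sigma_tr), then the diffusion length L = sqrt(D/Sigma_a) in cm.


D = 1 / (3 * Sigma_tr) = 1 / (3 * 0.178) = 1.872659 cm
L = sqrt(D / Sigma_a)
L = sqrt(1.872659 / 0.0599)
L = 5.5913 cm

5.5913


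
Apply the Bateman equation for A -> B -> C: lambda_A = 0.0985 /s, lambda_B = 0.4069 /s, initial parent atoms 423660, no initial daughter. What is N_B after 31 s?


N_B(t) = lambda_A * N_A0 / (lambda_B - lambda_A) * [exp(-lambda_A*t) - exp(-lambda_B*t)]
exp(-0.0985*31) = 0.04719346; exp(-0.4069*31) = 3.325468e-06
N_B = 0.0985 * 423660 / (0.4069 - 0.0985) * (0.04719346 - 3.325468e-06)
N_B = 6385.4

6385.4


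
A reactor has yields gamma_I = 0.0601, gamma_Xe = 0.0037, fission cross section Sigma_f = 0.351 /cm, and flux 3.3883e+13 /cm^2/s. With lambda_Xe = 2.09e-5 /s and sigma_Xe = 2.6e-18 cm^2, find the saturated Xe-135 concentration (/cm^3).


Xe_eq = (gamma_I + gamma_Xe) * Sigma_f * phi / (lambda_Xe + sigma_Xe * phi)
Numerator = (0.0601 + 0.0037) * 0.351 * 3.3883e+13 = 7.587691e+11
Denominator = 2.09e-5 + 2.6e-18 * 3.3883e+13 = 1.089958e-04
Xe_eq = 7.587691e+11 / 1.089958e-04 = 6.9615e+15 /cm^3

6.9615e+15


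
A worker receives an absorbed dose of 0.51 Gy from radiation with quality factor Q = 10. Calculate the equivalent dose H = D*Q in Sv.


H = D * Q
H = 0.51 * 10
H = 5.1000 Sv

5.1000


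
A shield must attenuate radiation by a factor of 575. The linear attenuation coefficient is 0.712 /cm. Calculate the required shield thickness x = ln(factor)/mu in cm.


x = ln(factor) / mu
x = ln(575) / 0.712
x = 8.9247 cm

8.9247


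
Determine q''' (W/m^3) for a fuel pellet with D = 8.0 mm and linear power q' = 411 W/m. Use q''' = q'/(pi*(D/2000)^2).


r = D / 2 / 1000 = 8.0 / 2 / 1000 = 0.004 m
q''' = q' / (pi * r^2)
q''' = 411 / (pi * 0.004^2)
q''' = 8.1766e+06 W/m^3

8.1766e+06


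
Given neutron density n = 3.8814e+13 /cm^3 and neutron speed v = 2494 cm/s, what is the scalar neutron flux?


phi = n * v
phi = 3.8814e+13 * 2494
phi = 9.6802e+16 /cm^2/s

9.6802e+16


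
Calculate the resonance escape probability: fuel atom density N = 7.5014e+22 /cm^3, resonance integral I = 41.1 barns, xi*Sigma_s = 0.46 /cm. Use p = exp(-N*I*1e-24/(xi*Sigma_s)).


p = exp(-N * I * 1e-24 / (xi*Sigma_s))
p = exp(-7.5014e+22 * 41.1 * 1e-24 / 0.46)
p = 0.0012280

0.0012280
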